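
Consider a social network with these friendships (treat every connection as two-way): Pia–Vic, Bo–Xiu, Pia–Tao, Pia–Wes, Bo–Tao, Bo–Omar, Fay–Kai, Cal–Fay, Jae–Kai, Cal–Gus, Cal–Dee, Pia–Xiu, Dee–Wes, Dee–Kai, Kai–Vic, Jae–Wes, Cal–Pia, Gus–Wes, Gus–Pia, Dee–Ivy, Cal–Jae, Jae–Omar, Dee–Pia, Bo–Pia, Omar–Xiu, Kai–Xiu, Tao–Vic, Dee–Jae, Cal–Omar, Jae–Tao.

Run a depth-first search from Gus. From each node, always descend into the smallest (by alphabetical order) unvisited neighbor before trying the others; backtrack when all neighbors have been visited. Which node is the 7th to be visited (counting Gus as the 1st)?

Fay

Visit Gus
Gus → Cal
Cal → Dee
Dee → Ivy
Dee → Jae
Jae → Kai
Kai → Fay
Kai → Vic
Vic → Pia
Pia → Bo
Bo → Omar
Omar → Xiu
Bo → Tao
Pia → Wes

Visit order: Gus, Cal, Dee, Ivy, Jae, Kai, Fay, Vic, Pia, Bo, Omar, Xiu, Tao, Wes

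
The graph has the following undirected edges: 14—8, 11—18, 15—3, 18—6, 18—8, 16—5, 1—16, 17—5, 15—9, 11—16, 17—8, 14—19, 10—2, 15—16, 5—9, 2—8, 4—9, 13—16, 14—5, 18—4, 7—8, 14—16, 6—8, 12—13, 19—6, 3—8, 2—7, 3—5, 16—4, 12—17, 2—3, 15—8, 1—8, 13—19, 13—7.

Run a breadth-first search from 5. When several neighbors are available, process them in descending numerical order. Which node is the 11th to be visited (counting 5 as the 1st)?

11

Visit 5; enqueue 17, 16, 14, 9, 3 → queue [17, 16, 14, 9, 3]
Visit 17; enqueue 12, 8 → queue [16, 14, 9, 3, 12, 8]
Visit 16; enqueue 15, 13, 11, 4, 1 → queue [14, 9, 3, 12, 8, 15, 13, 11, 4, 1]
Visit 14; enqueue 19 → queue [9, 3, 12, 8, 15, 13, 11, 4, 1, 19]
Visit 9 → queue [3, 12, 8, 15, 13, 11, 4, 1, 19]
Visit 3; enqueue 2 → queue [12, 8, 15, 13, 11, 4, 1, 19, 2]
Visit 12 → queue [8, 15, 13, 11, 4, 1, 19, 2]
Visit 8; enqueue 18, 7, 6 → queue [15, 13, 11, 4, 1, 19, 2, 18, 7, 6]
Visit 15 → queue [13, 11, 4, 1, 19, 2, 18, 7, 6]
Visit 13 → queue [11, 4, 1, 19, 2, 18, 7, 6]
Visit 11 → queue [4, 1, 19, 2, 18, 7, 6]
Visit 4 → queue [1, 19, 2, 18, 7, 6]
Visit 1 → queue [19, 2, 18, 7, 6]
Visit 19 → queue [2, 18, 7, 6]
Visit 2; enqueue 10 → queue [18, 7, 6, 10]
Visit 18 → queue [7, 6, 10]
Visit 7 → queue [6, 10]
Visit 6 → queue [10]
Visit 10 → queue []

Visit order: 5, 17, 16, 14, 9, 3, 12, 8, 15, 13, 11, 4, 1, 19, 2, 18, 7, 6, 10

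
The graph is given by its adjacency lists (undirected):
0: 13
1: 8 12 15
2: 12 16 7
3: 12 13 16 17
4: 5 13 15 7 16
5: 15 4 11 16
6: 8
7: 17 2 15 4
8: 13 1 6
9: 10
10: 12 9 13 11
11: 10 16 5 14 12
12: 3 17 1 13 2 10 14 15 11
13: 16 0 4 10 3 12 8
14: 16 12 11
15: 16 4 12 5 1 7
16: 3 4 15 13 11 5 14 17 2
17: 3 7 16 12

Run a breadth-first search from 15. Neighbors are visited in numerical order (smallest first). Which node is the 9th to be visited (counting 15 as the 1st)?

13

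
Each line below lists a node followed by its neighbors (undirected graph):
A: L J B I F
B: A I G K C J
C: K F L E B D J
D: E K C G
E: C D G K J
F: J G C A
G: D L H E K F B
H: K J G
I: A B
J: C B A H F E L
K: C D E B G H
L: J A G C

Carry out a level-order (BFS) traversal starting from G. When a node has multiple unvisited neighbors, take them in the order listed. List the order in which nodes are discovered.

Visit G; enqueue D, L, H, E, K, F, B → queue [D, L, H, E, K, F, B]
Visit D; enqueue C → queue [L, H, E, K, F, B, C]
Visit L; enqueue J, A → queue [H, E, K, F, B, C, J, A]
Visit H → queue [E, K, F, B, C, J, A]
Visit E → queue [K, F, B, C, J, A]
Visit K → queue [F, B, C, J, A]
Visit F → queue [B, C, J, A]
Visit B; enqueue I → queue [C, J, A, I]
Visit C → queue [J, A, I]
Visit J → queue [A, I]
Visit A → queue [I]
Visit I → queue []

G, D, L, H, E, K, F, B, C, J, A, I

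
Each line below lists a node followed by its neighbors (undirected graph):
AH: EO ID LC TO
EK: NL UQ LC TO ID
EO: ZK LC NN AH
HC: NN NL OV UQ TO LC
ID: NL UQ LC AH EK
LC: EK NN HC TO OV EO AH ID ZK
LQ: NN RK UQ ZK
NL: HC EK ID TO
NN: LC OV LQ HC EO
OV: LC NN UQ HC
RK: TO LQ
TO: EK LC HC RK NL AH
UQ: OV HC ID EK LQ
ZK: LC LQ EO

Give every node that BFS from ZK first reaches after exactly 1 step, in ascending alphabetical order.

Level 0: ZK
Level 1: EO, LC, LQ
Level 2: AH, EK, HC, ID, NN, OV, RK, TO, UQ
Level 3: NL

EO, LC, LQ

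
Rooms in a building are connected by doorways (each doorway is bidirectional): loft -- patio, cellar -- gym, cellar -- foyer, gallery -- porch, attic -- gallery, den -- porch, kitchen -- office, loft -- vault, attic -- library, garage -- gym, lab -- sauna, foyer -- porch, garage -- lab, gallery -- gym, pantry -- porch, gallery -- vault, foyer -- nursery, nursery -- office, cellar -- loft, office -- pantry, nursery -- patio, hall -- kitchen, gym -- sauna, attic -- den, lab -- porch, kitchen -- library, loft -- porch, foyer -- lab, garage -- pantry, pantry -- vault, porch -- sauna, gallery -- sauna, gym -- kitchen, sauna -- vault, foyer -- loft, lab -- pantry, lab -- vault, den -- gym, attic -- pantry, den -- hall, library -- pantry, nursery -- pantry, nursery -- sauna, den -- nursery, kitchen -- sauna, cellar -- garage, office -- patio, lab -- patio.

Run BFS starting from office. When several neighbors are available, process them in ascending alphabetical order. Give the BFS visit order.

Visit office; enqueue kitchen, nursery, pantry, patio → queue [kitchen, nursery, pantry, patio]
Visit kitchen; enqueue gym, hall, library, sauna → queue [nursery, pantry, patio, gym, hall, library, sauna]
Visit nursery; enqueue den, foyer → queue [pantry, patio, gym, hall, library, sauna, den, foyer]
Visit pantry; enqueue attic, garage, lab, porch, vault → queue [patio, gym, hall, library, sauna, den, foyer, attic, garage, lab, porch, vault]
Visit patio; enqueue loft → queue [gym, hall, library, sauna, den, foyer, attic, garage, lab, porch, vault, loft]
Visit gym; enqueue cellar, gallery → queue [hall, library, sauna, den, foyer, attic, garage, lab, porch, vault, loft, cellar, gallery]
Visit hall → queue [library, sauna, den, foyer, attic, garage, lab, porch, vault, loft, cellar, gallery]
Visit library → queue [sauna, den, foyer, attic, garage, lab, porch, vault, loft, cellar, gallery]
Visit sauna → queue [den, foyer, attic, garage, lab, porch, vault, loft, cellar, gallery]
Visit den → queue [foyer, attic, garage, lab, porch, vault, loft, cellar, gallery]
Visit foyer → queue [attic, garage, lab, porch, vault, loft, cellar, gallery]
Visit attic → queue [garage, lab, porch, vault, loft, cellar, gallery]
Visit garage → queue [lab, porch, vault, loft, cellar, gallery]
Visit lab → queue [porch, vault, loft, cellar, gallery]
Visit porch → queue [vault, loft, cellar, gallery]
Visit vault → queue [loft, cellar, gallery]
Visit loft → queue [cellar, gallery]
Visit cellar → queue [gallery]
Visit gallery → queue []

office kitchen nursery pantry patio gym hall library sauna den foyer attic garage lab porch vault loft cellar gallery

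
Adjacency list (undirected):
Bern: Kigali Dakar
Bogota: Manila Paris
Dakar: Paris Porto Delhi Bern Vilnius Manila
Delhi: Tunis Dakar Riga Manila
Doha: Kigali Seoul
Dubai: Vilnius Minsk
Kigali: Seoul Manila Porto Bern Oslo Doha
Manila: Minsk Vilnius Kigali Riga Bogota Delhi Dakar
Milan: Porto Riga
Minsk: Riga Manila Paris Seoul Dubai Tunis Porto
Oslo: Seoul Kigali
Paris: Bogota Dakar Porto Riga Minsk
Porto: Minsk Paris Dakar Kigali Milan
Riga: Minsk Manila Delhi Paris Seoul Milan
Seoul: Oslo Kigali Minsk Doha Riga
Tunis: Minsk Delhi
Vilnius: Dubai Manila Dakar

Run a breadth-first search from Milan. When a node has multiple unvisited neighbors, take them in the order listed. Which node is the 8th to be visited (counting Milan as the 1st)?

Visit Milan; enqueue Porto, Riga → queue [Porto, Riga]
Visit Porto; enqueue Minsk, Paris, Dakar, Kigali → queue [Riga, Minsk, Paris, Dakar, Kigali]
Visit Riga; enqueue Manila, Delhi, Seoul → queue [Minsk, Paris, Dakar, Kigali, Manila, Delhi, Seoul]
Visit Minsk; enqueue Dubai, Tunis → queue [Paris, Dakar, Kigali, Manila, Delhi, Seoul, Dubai, Tunis]
Visit Paris; enqueue Bogota → queue [Dakar, Kigali, Manila, Delhi, Seoul, Dubai, Tunis, Bogota]
Visit Dakar; enqueue Bern, Vilnius → queue [Kigali, Manila, Delhi, Seoul, Dubai, Tunis, Bogota, Bern, Vilnius]
Visit Kigali; enqueue Oslo, Doha → queue [Manila, Delhi, Seoul, Dubai, Tunis, Bogota, Bern, Vilnius, Oslo, Doha]
Visit Manila → queue [Delhi, Seoul, Dubai, Tunis, Bogota, Bern, Vilnius, Oslo, Doha]
Visit Delhi → queue [Seoul, Dubai, Tunis, Bogota, Bern, Vilnius, Oslo, Doha]
Visit Seoul → queue [Dubai, Tunis, Bogota, Bern, Vilnius, Oslo, Doha]
Visit Dubai → queue [Tunis, Bogota, Bern, Vilnius, Oslo, Doha]
Visit Tunis → queue [Bogota, Bern, Vilnius, Oslo, Doha]
Visit Bogota → queue [Bern, Vilnius, Oslo, Doha]
Visit Bern → queue [Vilnius, Oslo, Doha]
Visit Vilnius → queue [Oslo, Doha]
Visit Oslo → queue [Doha]
Visit Doha → queue []

Visit order: Milan, Porto, Riga, Minsk, Paris, Dakar, Kigali, Manila, Delhi, Seoul, Dubai, Tunis, Bogota, Bern, Vilnius, Oslo, Doha

Manila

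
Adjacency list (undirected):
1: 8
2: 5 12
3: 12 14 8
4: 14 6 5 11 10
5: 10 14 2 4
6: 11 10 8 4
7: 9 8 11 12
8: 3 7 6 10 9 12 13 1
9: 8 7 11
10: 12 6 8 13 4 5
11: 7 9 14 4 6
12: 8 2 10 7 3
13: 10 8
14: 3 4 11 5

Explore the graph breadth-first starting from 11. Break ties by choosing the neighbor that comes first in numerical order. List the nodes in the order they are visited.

11, 4, 6, 7, 9, 14, 5, 10, 8, 12, 3, 2, 13, 1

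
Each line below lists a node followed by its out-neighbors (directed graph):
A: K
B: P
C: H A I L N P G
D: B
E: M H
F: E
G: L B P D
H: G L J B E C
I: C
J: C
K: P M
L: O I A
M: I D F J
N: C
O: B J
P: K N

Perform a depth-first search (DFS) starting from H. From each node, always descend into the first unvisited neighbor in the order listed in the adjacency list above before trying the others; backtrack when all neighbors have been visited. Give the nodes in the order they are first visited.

H -> G -> L -> O -> B -> P -> K -> M -> I -> C -> A -> N -> D -> F -> E -> J

Visit H
H → G
G → L
L → O
O → B
B → P
P → K
K → M
M → I
I → C
C → A
C → N
M → D
M → F
F → E
M → J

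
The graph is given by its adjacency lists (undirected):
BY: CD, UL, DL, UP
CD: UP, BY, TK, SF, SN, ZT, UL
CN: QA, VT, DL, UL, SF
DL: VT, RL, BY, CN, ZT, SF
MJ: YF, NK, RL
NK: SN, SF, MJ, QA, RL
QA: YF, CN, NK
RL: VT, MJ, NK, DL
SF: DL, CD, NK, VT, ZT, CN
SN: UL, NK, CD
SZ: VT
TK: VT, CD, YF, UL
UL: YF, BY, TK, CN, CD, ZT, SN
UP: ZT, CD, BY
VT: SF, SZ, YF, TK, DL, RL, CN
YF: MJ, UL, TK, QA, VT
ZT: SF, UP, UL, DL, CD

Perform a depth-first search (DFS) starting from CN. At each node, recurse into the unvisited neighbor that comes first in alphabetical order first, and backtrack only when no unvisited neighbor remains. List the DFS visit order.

CN, DL, BY, CD, SF, NK, MJ, RL, VT, SZ, TK, UL, SN, YF, QA, ZT, UP

Visit CN
CN → DL
DL → BY
BY → CD
CD → SF
SF → NK
NK → MJ
MJ → RL
RL → VT
VT → SZ
VT → TK
TK → UL
UL → SN
UL → YF
YF → QA
UL → ZT
ZT → UP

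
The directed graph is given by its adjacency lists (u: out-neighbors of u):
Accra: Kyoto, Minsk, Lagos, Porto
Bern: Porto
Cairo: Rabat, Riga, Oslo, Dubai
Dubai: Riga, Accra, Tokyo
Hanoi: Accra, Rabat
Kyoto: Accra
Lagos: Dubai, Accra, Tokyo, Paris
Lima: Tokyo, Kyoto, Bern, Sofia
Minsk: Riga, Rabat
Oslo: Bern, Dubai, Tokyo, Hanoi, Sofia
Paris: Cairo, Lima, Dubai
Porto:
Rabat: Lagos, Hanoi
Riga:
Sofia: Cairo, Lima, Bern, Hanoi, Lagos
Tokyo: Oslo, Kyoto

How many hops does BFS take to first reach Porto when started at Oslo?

2

Level 0: Oslo
Level 1: Bern, Dubai, Hanoi, Sofia, Tokyo
Level 2: Accra, Cairo, Kyoto, Lagos, Lima, Porto, Rabat, Riga
Level 3: Minsk, Paris
Porto first appears at level 2.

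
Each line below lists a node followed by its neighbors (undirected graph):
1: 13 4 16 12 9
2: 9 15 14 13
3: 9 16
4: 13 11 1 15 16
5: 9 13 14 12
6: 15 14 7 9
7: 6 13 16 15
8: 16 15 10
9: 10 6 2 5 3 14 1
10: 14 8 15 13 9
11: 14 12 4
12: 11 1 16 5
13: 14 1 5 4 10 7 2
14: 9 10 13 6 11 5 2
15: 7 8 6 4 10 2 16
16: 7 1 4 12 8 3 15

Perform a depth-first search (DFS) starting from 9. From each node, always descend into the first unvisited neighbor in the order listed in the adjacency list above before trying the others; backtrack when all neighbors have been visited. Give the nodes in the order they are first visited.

9 -> 10 -> 14 -> 13 -> 1 -> 4 -> 11 -> 12 -> 16 -> 7 -> 6 -> 15 -> 8 -> 2 -> 3 -> 5

Visit 9
9 → 10
10 → 14
14 → 13
13 → 1
1 → 4
4 → 11
11 → 12
12 → 16
16 → 7
7 → 6
6 → 15
15 → 8
15 → 2
16 → 3
12 → 5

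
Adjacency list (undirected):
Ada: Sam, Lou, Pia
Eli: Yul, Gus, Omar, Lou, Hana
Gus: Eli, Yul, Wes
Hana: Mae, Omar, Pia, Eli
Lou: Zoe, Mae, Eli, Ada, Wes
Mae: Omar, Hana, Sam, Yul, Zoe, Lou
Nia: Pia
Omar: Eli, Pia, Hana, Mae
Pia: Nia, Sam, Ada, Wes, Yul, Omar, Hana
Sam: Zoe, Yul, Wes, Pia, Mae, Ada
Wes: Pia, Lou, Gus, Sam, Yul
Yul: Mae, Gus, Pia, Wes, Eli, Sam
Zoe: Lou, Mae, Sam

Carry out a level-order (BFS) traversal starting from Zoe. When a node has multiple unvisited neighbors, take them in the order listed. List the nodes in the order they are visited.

Visit Zoe; enqueue Lou, Mae, Sam → queue [Lou, Mae, Sam]
Visit Lou; enqueue Eli, Ada, Wes → queue [Mae, Sam, Eli, Ada, Wes]
Visit Mae; enqueue Omar, Hana, Yul → queue [Sam, Eli, Ada, Wes, Omar, Hana, Yul]
Visit Sam; enqueue Pia → queue [Eli, Ada, Wes, Omar, Hana, Yul, Pia]
Visit Eli; enqueue Gus → queue [Ada, Wes, Omar, Hana, Yul, Pia, Gus]
Visit Ada → queue [Wes, Omar, Hana, Yul, Pia, Gus]
Visit Wes → queue [Omar, Hana, Yul, Pia, Gus]
Visit Omar → queue [Hana, Yul, Pia, Gus]
Visit Hana → queue [Yul, Pia, Gus]
Visit Yul → queue [Pia, Gus]
Visit Pia; enqueue Nia → queue [Gus, Nia]
Visit Gus → queue [Nia]
Visit Nia → queue []

Zoe, Lou, Mae, Sam, Eli, Ada, Wes, Omar, Hana, Yul, Pia, Gus, Nia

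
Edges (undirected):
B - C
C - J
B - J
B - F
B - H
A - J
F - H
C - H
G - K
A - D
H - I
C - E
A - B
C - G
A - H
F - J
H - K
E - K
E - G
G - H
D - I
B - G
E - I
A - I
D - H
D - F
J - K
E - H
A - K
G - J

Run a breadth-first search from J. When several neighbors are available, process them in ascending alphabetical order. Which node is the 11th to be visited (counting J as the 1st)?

E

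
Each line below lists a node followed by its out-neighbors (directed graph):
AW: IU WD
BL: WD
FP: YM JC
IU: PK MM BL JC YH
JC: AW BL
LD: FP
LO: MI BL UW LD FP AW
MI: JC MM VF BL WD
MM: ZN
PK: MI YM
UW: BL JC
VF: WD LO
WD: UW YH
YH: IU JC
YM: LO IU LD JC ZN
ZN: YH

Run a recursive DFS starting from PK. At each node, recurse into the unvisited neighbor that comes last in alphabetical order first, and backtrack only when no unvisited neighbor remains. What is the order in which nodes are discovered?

Visit PK
PK → YM
YM → ZN
ZN → YH
YH → JC
JC → BL
BL → WD
WD → UW
JC → AW
AW → IU
IU → MM
YM → LO
LO → MI
MI → VF
LO → LD
LD → FP

PK, YM, ZN, YH, JC, BL, WD, UW, AW, IU, MM, LO, MI, VF, LD, FP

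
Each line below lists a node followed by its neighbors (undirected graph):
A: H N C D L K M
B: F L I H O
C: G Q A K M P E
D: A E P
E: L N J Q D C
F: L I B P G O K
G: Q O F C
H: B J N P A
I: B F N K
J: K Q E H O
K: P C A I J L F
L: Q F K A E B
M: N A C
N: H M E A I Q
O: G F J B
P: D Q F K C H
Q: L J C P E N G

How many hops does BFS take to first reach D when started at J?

Level 0: J
Level 1: E, H, K, O, Q
Level 2: A, B, C, D, F, G, I, L, N, P
Level 3: M
D first appears at level 2.

2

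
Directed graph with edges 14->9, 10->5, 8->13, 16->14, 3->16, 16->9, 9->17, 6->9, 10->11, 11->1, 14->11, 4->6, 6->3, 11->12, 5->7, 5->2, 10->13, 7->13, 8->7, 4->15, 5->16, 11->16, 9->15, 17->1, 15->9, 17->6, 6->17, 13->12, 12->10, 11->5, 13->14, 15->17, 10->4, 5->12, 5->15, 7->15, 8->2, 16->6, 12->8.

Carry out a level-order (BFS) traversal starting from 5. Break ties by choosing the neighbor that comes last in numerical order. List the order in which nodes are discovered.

5 16 15 12 7 2 14 9 6 17 10 8 13 11 3 1 4

Visit 5; enqueue 16, 15, 12, 7, 2 → queue [16, 15, 12, 7, 2]
Visit 16; enqueue 14, 9, 6 → queue [15, 12, 7, 2, 14, 9, 6]
Visit 15; enqueue 17 → queue [12, 7, 2, 14, 9, 6, 17]
Visit 12; enqueue 10, 8 → queue [7, 2, 14, 9, 6, 17, 10, 8]
Visit 7; enqueue 13 → queue [2, 14, 9, 6, 17, 10, 8, 13]
Visit 2 → queue [14, 9, 6, 17, 10, 8, 13]
Visit 14; enqueue 11 → queue [9, 6, 17, 10, 8, 13, 11]
Visit 9 → queue [6, 17, 10, 8, 13, 11]
Visit 6; enqueue 3 → queue [17, 10, 8, 13, 11, 3]
Visit 17; enqueue 1 → queue [10, 8, 13, 11, 3, 1]
Visit 10; enqueue 4 → queue [8, 13, 11, 3, 1, 4]
Visit 8 → queue [13, 11, 3, 1, 4]
Visit 13 → queue [11, 3, 1, 4]
Visit 11 → queue [3, 1, 4]
Visit 3 → queue [1, 4]
Visit 1 → queue [4]
Visit 4 → queue []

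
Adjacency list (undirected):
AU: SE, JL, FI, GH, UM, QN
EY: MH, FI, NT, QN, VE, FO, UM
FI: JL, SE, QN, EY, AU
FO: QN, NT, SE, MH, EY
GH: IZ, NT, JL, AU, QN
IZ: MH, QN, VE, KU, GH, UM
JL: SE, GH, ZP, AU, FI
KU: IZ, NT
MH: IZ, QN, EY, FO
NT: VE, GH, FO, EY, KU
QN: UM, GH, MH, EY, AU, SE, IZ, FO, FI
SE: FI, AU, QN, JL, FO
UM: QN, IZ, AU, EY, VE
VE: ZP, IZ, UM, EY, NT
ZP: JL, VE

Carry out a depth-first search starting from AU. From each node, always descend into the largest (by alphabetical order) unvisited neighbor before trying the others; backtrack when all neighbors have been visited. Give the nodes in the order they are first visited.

AU -> UM -> VE -> ZP -> JL -> SE -> QN -> MH -> IZ -> KU -> NT -> GH -> FO -> EY -> FI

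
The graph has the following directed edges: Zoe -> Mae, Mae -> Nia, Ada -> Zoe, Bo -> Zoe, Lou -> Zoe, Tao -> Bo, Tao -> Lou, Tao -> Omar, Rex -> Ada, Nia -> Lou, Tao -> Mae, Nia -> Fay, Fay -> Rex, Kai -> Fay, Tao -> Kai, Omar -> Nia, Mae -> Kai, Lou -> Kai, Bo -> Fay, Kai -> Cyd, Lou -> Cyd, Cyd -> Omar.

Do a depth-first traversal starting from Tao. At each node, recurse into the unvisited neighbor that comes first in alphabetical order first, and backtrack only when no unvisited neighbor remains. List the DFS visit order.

Tao Bo Fay Rex Ada Zoe Mae Kai Cyd Omar Nia Lou

Visit Tao
Tao → Bo
Bo → Fay
Fay → Rex
Rex → Ada
Ada → Zoe
Zoe → Mae
Mae → Kai
Kai → Cyd
Cyd → Omar
Omar → Nia
Nia → Lou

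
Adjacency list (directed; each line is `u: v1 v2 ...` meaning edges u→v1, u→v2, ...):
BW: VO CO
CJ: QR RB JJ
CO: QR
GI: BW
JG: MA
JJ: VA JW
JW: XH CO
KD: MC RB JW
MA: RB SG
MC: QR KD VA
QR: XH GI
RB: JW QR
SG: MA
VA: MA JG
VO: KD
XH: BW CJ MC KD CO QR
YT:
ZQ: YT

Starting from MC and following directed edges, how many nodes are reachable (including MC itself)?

16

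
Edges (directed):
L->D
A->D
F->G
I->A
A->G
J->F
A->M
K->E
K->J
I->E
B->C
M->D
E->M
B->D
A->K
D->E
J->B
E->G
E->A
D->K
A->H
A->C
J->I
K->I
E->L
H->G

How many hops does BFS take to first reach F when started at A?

Level 0: A
Level 1: C, D, G, H, K, M
Level 2: E, I, J
Level 3: B, F, L
F first appears at level 3.

3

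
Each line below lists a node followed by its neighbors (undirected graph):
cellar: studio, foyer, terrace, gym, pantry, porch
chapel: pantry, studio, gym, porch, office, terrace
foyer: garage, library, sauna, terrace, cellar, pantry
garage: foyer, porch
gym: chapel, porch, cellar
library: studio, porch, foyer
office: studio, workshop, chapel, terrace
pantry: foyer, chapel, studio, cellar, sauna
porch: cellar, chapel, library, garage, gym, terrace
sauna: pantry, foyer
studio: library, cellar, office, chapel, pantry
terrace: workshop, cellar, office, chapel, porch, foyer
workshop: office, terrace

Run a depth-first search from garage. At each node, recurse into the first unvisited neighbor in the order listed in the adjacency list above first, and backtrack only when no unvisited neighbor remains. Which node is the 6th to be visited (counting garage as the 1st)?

terrace

Visit garage
garage → foyer
foyer → library
library → studio
studio → cellar
cellar → terrace
terrace → workshop
workshop → office
office → chapel
chapel → pantry
pantry → sauna
chapel → gym
gym → porch

Visit order: garage, foyer, library, studio, cellar, terrace, workshop, office, chapel, pantry, sauna, gym, porch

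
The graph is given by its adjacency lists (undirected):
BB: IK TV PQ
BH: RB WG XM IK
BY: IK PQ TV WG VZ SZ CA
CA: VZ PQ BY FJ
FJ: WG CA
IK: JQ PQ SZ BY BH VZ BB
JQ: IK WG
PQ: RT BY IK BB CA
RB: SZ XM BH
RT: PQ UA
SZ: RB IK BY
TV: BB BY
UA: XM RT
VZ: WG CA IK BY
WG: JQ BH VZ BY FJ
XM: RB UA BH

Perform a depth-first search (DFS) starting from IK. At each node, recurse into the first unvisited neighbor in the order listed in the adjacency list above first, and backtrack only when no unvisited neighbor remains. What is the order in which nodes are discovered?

Visit IK
IK → JQ
JQ → WG
WG → BH
BH → RB
RB → SZ
SZ → BY
BY → PQ
PQ → RT
RT → UA
UA → XM
PQ → BB
BB → TV
PQ → CA
CA → VZ
CA → FJ

IK, JQ, WG, BH, RB, SZ, BY, PQ, RT, UA, XM, BB, TV, CA, VZ, FJ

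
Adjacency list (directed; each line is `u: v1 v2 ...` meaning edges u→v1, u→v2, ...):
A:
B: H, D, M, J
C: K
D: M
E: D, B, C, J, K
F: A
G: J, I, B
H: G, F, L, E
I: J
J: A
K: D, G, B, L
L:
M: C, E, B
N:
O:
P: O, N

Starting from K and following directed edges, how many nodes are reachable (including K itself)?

13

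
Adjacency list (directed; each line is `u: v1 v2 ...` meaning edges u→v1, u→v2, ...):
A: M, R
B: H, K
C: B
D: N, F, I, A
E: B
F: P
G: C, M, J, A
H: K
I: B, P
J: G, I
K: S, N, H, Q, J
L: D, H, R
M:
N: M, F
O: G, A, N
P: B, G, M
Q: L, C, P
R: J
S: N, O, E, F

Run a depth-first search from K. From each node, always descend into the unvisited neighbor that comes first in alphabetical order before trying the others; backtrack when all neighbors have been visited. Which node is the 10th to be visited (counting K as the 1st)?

I

Visit K
K → H
K → J
J → G
G → A
A → M
A → R
G → C
C → B
J → I
I → P
K → N
N → F
K → Q
Q → L
L → D
K → S
S → E
S → O

Visit order: K, H, J, G, A, M, R, C, B, I, P, N, F, Q, L, D, S, E, O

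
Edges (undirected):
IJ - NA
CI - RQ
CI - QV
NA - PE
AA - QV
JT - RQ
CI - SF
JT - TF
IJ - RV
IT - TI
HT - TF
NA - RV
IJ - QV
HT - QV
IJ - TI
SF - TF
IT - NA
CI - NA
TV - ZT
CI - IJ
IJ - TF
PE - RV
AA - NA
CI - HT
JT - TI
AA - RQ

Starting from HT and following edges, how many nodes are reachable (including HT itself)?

14

BFS from HT visits: HT, TF, QV, CI, SF, JT, IJ, AA, RQ, NA, TI, RV, PE, IT
Reachable nodes: 14 of 16 total.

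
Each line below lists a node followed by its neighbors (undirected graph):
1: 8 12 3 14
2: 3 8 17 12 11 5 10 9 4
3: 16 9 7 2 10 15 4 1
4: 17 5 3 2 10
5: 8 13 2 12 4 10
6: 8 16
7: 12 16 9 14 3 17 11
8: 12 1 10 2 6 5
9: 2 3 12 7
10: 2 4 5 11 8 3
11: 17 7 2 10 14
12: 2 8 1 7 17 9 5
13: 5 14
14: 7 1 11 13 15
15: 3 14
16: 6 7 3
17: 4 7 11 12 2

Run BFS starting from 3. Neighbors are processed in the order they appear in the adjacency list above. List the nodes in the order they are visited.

Visit 3; enqueue 16, 9, 7, 2, 10, 15, 4, 1 → queue [16, 9, 7, 2, 10, 15, 4, 1]
Visit 16; enqueue 6 → queue [9, 7, 2, 10, 15, 4, 1, 6]
Visit 9; enqueue 12 → queue [7, 2, 10, 15, 4, 1, 6, 12]
Visit 7; enqueue 14, 17, 11 → queue [2, 10, 15, 4, 1, 6, 12, 14, 17, 11]
Visit 2; enqueue 8, 5 → queue [10, 15, 4, 1, 6, 12, 14, 17, 11, 8, 5]
Visit 10 → queue [15, 4, 1, 6, 12, 14, 17, 11, 8, 5]
Visit 15 → queue [4, 1, 6, 12, 14, 17, 11, 8, 5]
Visit 4 → queue [1, 6, 12, 14, 17, 11, 8, 5]
Visit 1 → queue [6, 12, 14, 17, 11, 8, 5]
Visit 6 → queue [12, 14, 17, 11, 8, 5]
Visit 12 → queue [14, 17, 11, 8, 5]
Visit 14; enqueue 13 → queue [17, 11, 8, 5, 13]
Visit 17 → queue [11, 8, 5, 13]
Visit 11 → queue [8, 5, 13]
Visit 8 → queue [5, 13]
Visit 5 → queue [13]
Visit 13 → queue []

3 -> 16 -> 9 -> 7 -> 2 -> 10 -> 15 -> 4 -> 1 -> 6 -> 12 -> 14 -> 17 -> 11 -> 8 -> 5 -> 13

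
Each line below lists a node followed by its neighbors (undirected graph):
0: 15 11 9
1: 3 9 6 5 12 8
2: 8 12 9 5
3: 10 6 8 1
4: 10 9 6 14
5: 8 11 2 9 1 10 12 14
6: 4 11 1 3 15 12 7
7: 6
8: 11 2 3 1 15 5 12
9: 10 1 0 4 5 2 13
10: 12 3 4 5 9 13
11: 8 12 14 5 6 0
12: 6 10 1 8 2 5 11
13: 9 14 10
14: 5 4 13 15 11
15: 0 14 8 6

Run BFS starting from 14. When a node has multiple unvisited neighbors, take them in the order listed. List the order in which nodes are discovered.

Visit 14; enqueue 5, 4, 13, 15, 11 → queue [5, 4, 13, 15, 11]
Visit 5; enqueue 8, 2, 9, 1, 10, 12 → queue [4, 13, 15, 11, 8, 2, 9, 1, 10, 12]
Visit 4; enqueue 6 → queue [13, 15, 11, 8, 2, 9, 1, 10, 12, 6]
Visit 13 → queue [15, 11, 8, 2, 9, 1, 10, 12, 6]
Visit 15; enqueue 0 → queue [11, 8, 2, 9, 1, 10, 12, 6, 0]
Visit 11 → queue [8, 2, 9, 1, 10, 12, 6, 0]
Visit 8; enqueue 3 → queue [2, 9, 1, 10, 12, 6, 0, 3]
Visit 2 → queue [9, 1, 10, 12, 6, 0, 3]
Visit 9 → queue [1, 10, 12, 6, 0, 3]
Visit 1 → queue [10, 12, 6, 0, 3]
Visit 10 → queue [12, 6, 0, 3]
Visit 12 → queue [6, 0, 3]
Visit 6; enqueue 7 → queue [0, 3, 7]
Visit 0 → queue [3, 7]
Visit 3 → queue [7]
Visit 7 → queue []

14 5 4 13 15 11 8 2 9 1 10 12 6 0 3 7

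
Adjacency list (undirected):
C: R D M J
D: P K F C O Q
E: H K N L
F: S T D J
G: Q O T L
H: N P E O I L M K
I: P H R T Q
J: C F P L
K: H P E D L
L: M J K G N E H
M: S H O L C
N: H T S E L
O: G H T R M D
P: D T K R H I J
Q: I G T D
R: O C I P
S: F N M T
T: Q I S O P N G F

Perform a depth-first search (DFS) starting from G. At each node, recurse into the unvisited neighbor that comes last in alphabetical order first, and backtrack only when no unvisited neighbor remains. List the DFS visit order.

G, T, S, N, L, M, O, R, P, K, H, I, Q, D, F, J, C, E

Visit G
G → T
T → S
S → N
N → L
L → M
M → O
O → R
R → P
P → K
K → H
H → I
I → Q
Q → D
D → F
F → J
J → C
H → E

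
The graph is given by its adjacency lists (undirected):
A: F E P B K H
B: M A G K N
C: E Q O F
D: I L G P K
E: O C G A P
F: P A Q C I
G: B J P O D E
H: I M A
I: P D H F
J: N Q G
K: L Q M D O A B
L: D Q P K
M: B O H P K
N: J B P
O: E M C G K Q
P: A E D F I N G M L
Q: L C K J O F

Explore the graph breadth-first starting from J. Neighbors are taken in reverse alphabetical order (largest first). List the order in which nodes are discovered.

Visit J; enqueue Q, N, G → queue [Q, N, G]
Visit Q; enqueue O, L, K, F, C → queue [N, G, O, L, K, F, C]
Visit N; enqueue P, B → queue [G, O, L, K, F, C, P, B]
Visit G; enqueue E, D → queue [O, L, K, F, C, P, B, E, D]
Visit O; enqueue M → queue [L, K, F, C, P, B, E, D, M]
Visit L → queue [K, F, C, P, B, E, D, M]
Visit K; enqueue A → queue [F, C, P, B, E, D, M, A]
Visit F; enqueue I → queue [C, P, B, E, D, M, A, I]
Visit C → queue [P, B, E, D, M, A, I]
Visit P → queue [B, E, D, M, A, I]
Visit B → queue [E, D, M, A, I]
Visit E → queue [D, M, A, I]
Visit D → queue [M, A, I]
Visit M; enqueue H → queue [A, I, H]
Visit A → queue [I, H]
Visit I → queue [H]
Visit H → queue []

J, Q, N, G, O, L, K, F, C, P, B, E, D, M, A, I, H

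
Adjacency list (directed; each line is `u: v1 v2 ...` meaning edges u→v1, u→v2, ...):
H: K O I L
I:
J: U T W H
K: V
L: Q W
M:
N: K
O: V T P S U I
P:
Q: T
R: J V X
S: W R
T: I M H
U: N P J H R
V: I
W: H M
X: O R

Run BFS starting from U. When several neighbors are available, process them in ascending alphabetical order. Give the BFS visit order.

Visit U; enqueue H, J, N, P, R → queue [H, J, N, P, R]
Visit H; enqueue I, K, L, O → queue [J, N, P, R, I, K, L, O]
Visit J; enqueue T, W → queue [N, P, R, I, K, L, O, T, W]
Visit N → queue [P, R, I, K, L, O, T, W]
Visit P → queue [R, I, K, L, O, T, W]
Visit R; enqueue V, X → queue [I, K, L, O, T, W, V, X]
Visit I → queue [K, L, O, T, W, V, X]
Visit K → queue [L, O, T, W, V, X]
Visit L; enqueue Q → queue [O, T, W, V, X, Q]
Visit O; enqueue S → queue [T, W, V, X, Q, S]
Visit T; enqueue M → queue [W, V, X, Q, S, M]
Visit W → queue [V, X, Q, S, M]
Visit V → queue [X, Q, S, M]
Visit X → queue [Q, S, M]
Visit Q → queue [S, M]
Visit S → queue [M]
Visit M → queue []

U -> H -> J -> N -> P -> R -> I -> K -> L -> O -> T -> W -> V -> X -> Q -> S -> M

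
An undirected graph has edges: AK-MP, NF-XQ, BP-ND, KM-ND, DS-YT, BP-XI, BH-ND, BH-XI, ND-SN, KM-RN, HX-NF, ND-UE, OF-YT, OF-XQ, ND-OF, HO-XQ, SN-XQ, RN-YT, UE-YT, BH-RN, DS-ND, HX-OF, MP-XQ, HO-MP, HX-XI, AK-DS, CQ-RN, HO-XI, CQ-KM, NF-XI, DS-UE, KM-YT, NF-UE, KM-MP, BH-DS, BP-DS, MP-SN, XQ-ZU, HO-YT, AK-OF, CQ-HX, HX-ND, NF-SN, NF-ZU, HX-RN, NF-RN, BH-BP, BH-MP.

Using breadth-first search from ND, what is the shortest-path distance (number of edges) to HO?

Level 0: ND
Level 1: BH, BP, DS, HX, KM, OF, SN, UE
Level 2: AK, CQ, MP, NF, RN, XI, XQ, YT
Level 3: HO, ZU
HO first appears at level 3.

3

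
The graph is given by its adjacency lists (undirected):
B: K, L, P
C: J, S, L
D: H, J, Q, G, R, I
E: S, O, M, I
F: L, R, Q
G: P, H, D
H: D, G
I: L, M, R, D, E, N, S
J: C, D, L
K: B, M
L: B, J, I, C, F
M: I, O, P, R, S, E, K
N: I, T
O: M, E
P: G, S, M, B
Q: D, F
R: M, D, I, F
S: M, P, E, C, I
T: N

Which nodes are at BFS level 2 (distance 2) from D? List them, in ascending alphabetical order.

Level 0: D
Level 1: G, H, I, J, Q, R
Level 2: C, E, F, L, M, N, P, S
Level 3: B, K, O, T

C, E, F, L, M, N, P, S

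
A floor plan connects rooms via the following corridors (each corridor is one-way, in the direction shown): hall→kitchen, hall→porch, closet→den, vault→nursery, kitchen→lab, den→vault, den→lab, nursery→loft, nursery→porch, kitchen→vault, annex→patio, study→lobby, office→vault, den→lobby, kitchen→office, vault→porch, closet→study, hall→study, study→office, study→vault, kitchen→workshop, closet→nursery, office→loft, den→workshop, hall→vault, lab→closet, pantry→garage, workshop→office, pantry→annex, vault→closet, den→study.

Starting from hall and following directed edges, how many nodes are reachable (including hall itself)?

BFS from hall visits: hall, kitchen, porch, study, vault, lab, office, workshop, lobby, closet, nursery, loft, den
Reachable nodes: 13 of 17 total.

13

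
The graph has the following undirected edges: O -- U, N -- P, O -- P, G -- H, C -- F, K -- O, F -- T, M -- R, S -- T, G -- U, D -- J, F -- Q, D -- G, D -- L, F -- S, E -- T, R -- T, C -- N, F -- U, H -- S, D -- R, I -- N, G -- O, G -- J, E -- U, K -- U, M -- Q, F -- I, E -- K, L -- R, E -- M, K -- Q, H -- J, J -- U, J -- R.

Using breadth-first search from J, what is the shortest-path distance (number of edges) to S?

2

Level 0: J
Level 1: D, G, H, R, U
Level 2: E, F, K, L, M, O, S, T
Level 3: C, I, P, Q
Level 4: N
S first appears at level 2.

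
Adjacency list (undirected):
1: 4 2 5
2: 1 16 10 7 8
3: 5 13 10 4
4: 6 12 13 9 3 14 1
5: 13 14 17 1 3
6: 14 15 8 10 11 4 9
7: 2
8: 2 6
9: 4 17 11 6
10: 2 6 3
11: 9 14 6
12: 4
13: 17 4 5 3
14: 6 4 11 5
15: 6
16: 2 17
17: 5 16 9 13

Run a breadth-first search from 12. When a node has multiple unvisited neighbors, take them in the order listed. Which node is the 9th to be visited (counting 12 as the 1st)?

Visit 12; enqueue 4 → queue [4]
Visit 4; enqueue 6, 13, 9, 3, 14, 1 → queue [6, 13, 9, 3, 14, 1]
Visit 6; enqueue 15, 8, 10, 11 → queue [13, 9, 3, 14, 1, 15, 8, 10, 11]
Visit 13; enqueue 17, 5 → queue [9, 3, 14, 1, 15, 8, 10, 11, 17, 5]
Visit 9 → queue [3, 14, 1, 15, 8, 10, 11, 17, 5]
Visit 3 → queue [14, 1, 15, 8, 10, 11, 17, 5]
Visit 14 → queue [1, 15, 8, 10, 11, 17, 5]
Visit 1; enqueue 2 → queue [15, 8, 10, 11, 17, 5, 2]
Visit 15 → queue [8, 10, 11, 17, 5, 2]
Visit 8 → queue [10, 11, 17, 5, 2]
Visit 10 → queue [11, 17, 5, 2]
Visit 11 → queue [17, 5, 2]
Visit 17; enqueue 16 → queue [5, 2, 16]
Visit 5 → queue [2, 16]
Visit 2; enqueue 7 → queue [16, 7]
Visit 16 → queue [7]
Visit 7 → queue []

Visit order: 12, 4, 6, 13, 9, 3, 14, 1, 15, 8, 10, 11, 17, 5, 2, 16, 7

15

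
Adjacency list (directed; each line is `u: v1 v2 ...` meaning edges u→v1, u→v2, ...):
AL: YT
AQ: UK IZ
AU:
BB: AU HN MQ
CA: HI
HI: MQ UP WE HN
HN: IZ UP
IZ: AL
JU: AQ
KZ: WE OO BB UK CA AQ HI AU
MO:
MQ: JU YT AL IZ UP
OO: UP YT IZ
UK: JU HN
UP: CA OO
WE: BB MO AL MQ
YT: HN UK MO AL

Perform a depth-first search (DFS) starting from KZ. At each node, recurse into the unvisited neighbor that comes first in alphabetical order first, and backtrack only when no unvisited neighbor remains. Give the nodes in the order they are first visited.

KZ -> AQ -> IZ -> AL -> YT -> HN -> UP -> CA -> HI -> MQ -> JU -> WE -> BB -> AU -> MO -> OO -> UK

Visit KZ
KZ → AQ
AQ → IZ
IZ → AL
AL → YT
YT → HN
HN → UP
UP → CA
CA → HI
HI → MQ
MQ → JU
HI → WE
WE → BB
BB → AU
WE → MO
UP → OO
YT → UK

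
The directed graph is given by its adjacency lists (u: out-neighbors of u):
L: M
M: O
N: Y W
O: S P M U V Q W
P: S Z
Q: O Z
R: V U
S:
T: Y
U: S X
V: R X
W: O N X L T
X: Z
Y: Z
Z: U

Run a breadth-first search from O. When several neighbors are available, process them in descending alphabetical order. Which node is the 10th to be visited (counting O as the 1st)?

Visit O; enqueue W, V, U, S, Q, P, M → queue [W, V, U, S, Q, P, M]
Visit W; enqueue X, T, N, L → queue [V, U, S, Q, P, M, X, T, N, L]
Visit V; enqueue R → queue [U, S, Q, P, M, X, T, N, L, R]
Visit U → queue [S, Q, P, M, X, T, N, L, R]
Visit S → queue [Q, P, M, X, T, N, L, R]
Visit Q; enqueue Z → queue [P, M, X, T, N, L, R, Z]
Visit P → queue [M, X, T, N, L, R, Z]
Visit M → queue [X, T, N, L, R, Z]
Visit X → queue [T, N, L, R, Z]
Visit T; enqueue Y → queue [N, L, R, Z, Y]
Visit N → queue [L, R, Z, Y]
Visit L → queue [R, Z, Y]
Visit R → queue [Z, Y]
Visit Z → queue [Y]
Visit Y → queue []

Visit order: O, W, V, U, S, Q, P, M, X, T, N, L, R, Z, Y

T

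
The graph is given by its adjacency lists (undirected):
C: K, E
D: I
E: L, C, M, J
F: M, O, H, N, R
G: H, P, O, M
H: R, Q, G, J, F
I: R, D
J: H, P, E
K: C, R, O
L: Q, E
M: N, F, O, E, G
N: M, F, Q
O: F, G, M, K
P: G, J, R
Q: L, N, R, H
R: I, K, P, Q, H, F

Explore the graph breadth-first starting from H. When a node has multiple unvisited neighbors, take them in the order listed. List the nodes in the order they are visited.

Visit H; enqueue R, Q, G, J, F → queue [R, Q, G, J, F]
Visit R; enqueue I, K, P → queue [Q, G, J, F, I, K, P]
Visit Q; enqueue L, N → queue [G, J, F, I, K, P, L, N]
Visit G; enqueue O, M → queue [J, F, I, K, P, L, N, O, M]
Visit J; enqueue E → queue [F, I, K, P, L, N, O, M, E]
Visit F → queue [I, K, P, L, N, O, M, E]
Visit I; enqueue D → queue [K, P, L, N, O, M, E, D]
Visit K; enqueue C → queue [P, L, N, O, M, E, D, C]
Visit P → queue [L, N, O, M, E, D, C]
Visit L → queue [N, O, M, E, D, C]
Visit N → queue [O, M, E, D, C]
Visit O → queue [M, E, D, C]
Visit M → queue [E, D, C]
Visit E → queue [D, C]
Visit D → queue [C]
Visit C → queue []

H → R → Q → G → J → F → I → K → P → L → N → O → M → E → D → C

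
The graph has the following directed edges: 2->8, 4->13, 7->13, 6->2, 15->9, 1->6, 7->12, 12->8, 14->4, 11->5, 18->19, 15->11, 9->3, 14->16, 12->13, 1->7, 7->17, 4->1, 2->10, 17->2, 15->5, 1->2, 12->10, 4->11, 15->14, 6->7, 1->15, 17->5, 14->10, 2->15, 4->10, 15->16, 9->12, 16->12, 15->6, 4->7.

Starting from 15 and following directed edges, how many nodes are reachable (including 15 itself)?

17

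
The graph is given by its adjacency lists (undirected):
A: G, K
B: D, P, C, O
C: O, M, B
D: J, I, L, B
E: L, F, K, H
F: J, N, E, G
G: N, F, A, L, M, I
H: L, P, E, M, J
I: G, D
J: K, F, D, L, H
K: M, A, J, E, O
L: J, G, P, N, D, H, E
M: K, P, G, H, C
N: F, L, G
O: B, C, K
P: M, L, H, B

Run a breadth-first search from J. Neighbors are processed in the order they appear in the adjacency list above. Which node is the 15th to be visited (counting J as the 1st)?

P

Visit J; enqueue K, F, D, L, H → queue [K, F, D, L, H]
Visit K; enqueue M, A, E, O → queue [F, D, L, H, M, A, E, O]
Visit F; enqueue N, G → queue [D, L, H, M, A, E, O, N, G]
Visit D; enqueue I, B → queue [L, H, M, A, E, O, N, G, I, B]
Visit L; enqueue P → queue [H, M, A, E, O, N, G, I, B, P]
Visit H → queue [M, A, E, O, N, G, I, B, P]
Visit M; enqueue C → queue [A, E, O, N, G, I, B, P, C]
Visit A → queue [E, O, N, G, I, B, P, C]
Visit E → queue [O, N, G, I, B, P, C]
Visit O → queue [N, G, I, B, P, C]
Visit N → queue [G, I, B, P, C]
Visit G → queue [I, B, P, C]
Visit I → queue [B, P, C]
Visit B → queue [P, C]
Visit P → queue [C]
Visit C → queue []

Visit order: J, K, F, D, L, H, M, A, E, O, N, G, I, B, P, C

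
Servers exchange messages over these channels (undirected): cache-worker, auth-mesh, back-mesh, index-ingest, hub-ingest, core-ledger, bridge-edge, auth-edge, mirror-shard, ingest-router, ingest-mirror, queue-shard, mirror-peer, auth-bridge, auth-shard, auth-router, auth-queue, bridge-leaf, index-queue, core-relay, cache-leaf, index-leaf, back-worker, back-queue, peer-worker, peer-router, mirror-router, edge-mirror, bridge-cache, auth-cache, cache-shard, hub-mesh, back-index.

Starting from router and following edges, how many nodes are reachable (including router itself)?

BFS from router visits: router, peer, mirror, ingest, auth, worker, shard, edge, index, hub, queue, mesh, cache, bridge, back, leaf
Reachable nodes: 16 of 19 total.

16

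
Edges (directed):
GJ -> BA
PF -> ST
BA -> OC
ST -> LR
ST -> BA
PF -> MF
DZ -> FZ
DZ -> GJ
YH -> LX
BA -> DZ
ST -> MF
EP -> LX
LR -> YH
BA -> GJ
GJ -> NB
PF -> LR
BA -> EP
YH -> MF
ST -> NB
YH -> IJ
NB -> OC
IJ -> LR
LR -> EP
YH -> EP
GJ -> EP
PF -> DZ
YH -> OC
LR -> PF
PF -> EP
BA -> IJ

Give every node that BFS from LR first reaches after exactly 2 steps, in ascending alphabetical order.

DZ, IJ, LX, MF, OC, ST

Level 0: LR
Level 1: EP, PF, YH
Level 2: DZ, IJ, LX, MF, OC, ST
Level 3: BA, FZ, GJ, NB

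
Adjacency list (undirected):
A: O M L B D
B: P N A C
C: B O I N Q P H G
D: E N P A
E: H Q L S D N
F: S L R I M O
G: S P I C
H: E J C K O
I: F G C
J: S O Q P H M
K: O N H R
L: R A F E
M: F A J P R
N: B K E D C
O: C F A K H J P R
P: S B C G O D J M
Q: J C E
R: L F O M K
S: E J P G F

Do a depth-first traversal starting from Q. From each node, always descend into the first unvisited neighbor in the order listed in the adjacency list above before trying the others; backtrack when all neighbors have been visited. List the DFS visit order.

Q, J, S, E, H, C, B, P, G, I, F, L, R, O, A, M, D, N, K

Visit Q
Q → J
J → S
S → E
E → H
H → C
C → B
B → P
P → G
G → I
I → F
F → L
L → R
R → O
O → A
A → M
A → D
D → N
N → K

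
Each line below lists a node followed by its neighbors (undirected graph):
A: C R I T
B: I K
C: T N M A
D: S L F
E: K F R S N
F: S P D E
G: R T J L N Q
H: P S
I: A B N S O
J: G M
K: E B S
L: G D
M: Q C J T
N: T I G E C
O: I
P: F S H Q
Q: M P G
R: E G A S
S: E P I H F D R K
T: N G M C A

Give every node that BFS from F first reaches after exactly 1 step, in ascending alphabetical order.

Level 0: F
Level 1: D, E, P, S
Level 2: H, I, K, L, N, Q, R
Level 3: A, B, C, G, M, O, T
Level 4: J

D, E, P, S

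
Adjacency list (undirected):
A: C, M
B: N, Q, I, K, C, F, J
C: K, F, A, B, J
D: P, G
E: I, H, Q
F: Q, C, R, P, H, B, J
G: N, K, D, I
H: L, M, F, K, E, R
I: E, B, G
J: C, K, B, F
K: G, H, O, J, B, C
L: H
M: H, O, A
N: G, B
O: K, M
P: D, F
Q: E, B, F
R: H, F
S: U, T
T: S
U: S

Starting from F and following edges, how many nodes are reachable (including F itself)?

BFS from F visits: F, Q, C, R, P, H, B, J, E, K, A, D, L, M, N, I, G, O
Reachable nodes: 18 of 21 total.

18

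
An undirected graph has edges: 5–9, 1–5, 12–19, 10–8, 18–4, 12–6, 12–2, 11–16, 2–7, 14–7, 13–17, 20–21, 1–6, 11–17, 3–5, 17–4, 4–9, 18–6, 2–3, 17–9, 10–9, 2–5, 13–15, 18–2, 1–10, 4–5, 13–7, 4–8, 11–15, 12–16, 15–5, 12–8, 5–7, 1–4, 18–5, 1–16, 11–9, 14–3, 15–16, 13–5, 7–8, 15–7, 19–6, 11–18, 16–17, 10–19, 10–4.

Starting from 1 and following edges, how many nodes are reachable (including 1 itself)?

19

BFS from 1 visits: 1, 16, 10, 6, 5, 4, 17, 15, 12, 11, 19, 9, 8, 18, 13, 7, 3, 2, 14
Reachable nodes: 19 of 21 total.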